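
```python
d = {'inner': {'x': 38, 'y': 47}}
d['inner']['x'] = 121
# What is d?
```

After line 1: d = {'inner': {'x': 38, 'y': 47}}
After line 2 (inner x overwritten): d = {'inner': {'x': 121, 'y': 47}}

{'inner': {'x': 121, 'y': 47}}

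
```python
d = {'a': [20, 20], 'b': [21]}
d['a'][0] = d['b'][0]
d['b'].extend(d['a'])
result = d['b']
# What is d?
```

After line 1: d = {'a': [20, 20], 'b': [21]}
After line 2 (a[0] = b[0] = 21): d = {'a': [21, 20], 'b': [21]}
After line 3 (b.extend(a) appends [21, 20]): d = {'a': [21, 20], 'b': [21, 21, 20]}
After line 4: result = d['b'] = [21, 21, 20]

{'a': [21, 20], 'b': [21, 21, 20]}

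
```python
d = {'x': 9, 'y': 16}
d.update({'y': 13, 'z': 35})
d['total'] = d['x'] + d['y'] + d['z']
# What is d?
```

After line 1: d = {'x': 9, 'y': 16}
After line 2 (y overwritten, z added): d = {'x': 9, 'y': 13, 'z': 35}
After line 3 (total = 9 + 13 + 35 = 57): d = {'x': 9, 'y': 13, 'z': 35, 'total': 57}

{'x': 9, 'y': 13, 'z': 35, 'total': 57}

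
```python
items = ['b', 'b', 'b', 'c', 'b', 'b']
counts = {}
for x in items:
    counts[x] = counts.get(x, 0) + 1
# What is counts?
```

Initial: counts = {}, items = ['b', 'b', 'b', 'c', 'b', 'b']
See 'b': counts = {'b': 1}
See 'b': counts = {'b': 2}
See 'b': counts = {'b': 3}
See 'c': counts = {'b': 3, 'c': 1}
See 'b': counts = {'b': 4, 'c': 1}
See 'b': counts = {'b': 5, 'c': 1}

{'b': 5, 'c': 1}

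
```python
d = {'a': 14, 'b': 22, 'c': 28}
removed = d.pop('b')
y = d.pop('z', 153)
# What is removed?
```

After line 1: d = {'a': 14, 'b': 22, 'c': 28}
After line 2 (pop 'b' returns 22): d = {'a': 14, 'c': 28}, removed = 22
After line 3 (pop 'z' missing, returns default 153): d = {'a': 14, 'c': 28}, y = 153

22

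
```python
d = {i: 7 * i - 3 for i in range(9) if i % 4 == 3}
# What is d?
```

{3: 18, 7: 46}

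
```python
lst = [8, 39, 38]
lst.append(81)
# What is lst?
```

[8, 39, 38, 81]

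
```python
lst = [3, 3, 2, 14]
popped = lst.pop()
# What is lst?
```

[3, 3, 2]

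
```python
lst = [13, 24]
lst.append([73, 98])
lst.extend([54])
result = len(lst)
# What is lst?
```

After line 1: lst = [13, 24]
After line 2 (append adds [73, 98] as single element): lst = [13, 24, [73, 98]]
After line 3 (extend unpacks [54], adds 54): lst = [13, 24, [73, 98], 54]
After line 4: result = len(lst) = 4

[13, 24, [73, 98], 54]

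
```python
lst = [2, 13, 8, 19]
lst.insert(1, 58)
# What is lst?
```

[2, 58, 13, 8, 19]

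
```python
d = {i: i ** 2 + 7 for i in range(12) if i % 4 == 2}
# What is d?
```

{2: 11, 6: 43, 10: 107}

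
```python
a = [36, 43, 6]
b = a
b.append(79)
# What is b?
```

After line 1: a = [36, 43, 6]
After line 2 (b = a is an alias, same object): a = [36, 43, 6], b = [36, 43, 6]
After line 3 (b.append mutates the shared list): a = [36, 43, 6, 79], b = [36, 43, 6, 79]

[36, 43, 6, 79]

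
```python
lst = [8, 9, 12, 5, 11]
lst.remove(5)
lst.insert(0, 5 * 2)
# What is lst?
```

After line 1: lst = [8, 9, 12, 5, 11]
After line 2 (remove first 5): lst = [8, 9, 12, 11]
After line 3 (insert 10 at index 0): lst = [10, 8, 9, 12, 11]

[10, 8, 9, 12, 11]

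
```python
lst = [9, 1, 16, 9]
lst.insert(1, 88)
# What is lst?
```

[9, 88, 1, 16, 9]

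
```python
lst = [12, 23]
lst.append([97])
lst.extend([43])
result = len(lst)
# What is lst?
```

After line 1: lst = [12, 23]
After line 2 (append adds [97] as single element): lst = [12, 23, [97]]
After line 3 (extend unpacks [43], adds 43): lst = [12, 23, [97], 43]
After line 4: result = len(lst) = 4

[12, 23, [97], 43]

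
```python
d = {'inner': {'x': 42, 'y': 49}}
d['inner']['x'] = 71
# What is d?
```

After line 1: d = {'inner': {'x': 42, 'y': 49}}
After line 2 (inner x overwritten): d = {'inner': {'x': 71, 'y': 49}}

{'inner': {'x': 71, 'y': 49}}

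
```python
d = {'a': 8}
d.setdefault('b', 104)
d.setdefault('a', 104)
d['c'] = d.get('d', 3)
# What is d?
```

After line 1: d = {'a': 8}
After line 2 (setdefault adds 'b'=104): d = {'a': 8, 'b': 104}
After line 3 (setdefault 'a' no-op, already exists): d = {'a': 8, 'b': 104}
After line 4 (get('d', 3) returns default since 'd' not in d): d = {'a': 8, 'b': 104, 'c': 3}

{'a': 8, 'b': 104, 'c': 3}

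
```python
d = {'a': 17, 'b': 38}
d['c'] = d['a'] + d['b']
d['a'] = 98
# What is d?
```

After line 1: d = {'a': 17, 'b': 38}
After line 2 (d['c'] = 17 + 38): d = {'a': 17, 'b': 38, 'c': 55}
After line 3: d = {'a': 98, 'b': 38, 'c': 55}

{'a': 98, 'b': 38, 'c': 55}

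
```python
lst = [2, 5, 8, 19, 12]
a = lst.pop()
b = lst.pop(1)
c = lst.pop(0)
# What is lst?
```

After line 1: lst = [2, 5, 8, 19, 12]
After line 2 (pop() -> a = 12): lst = [2, 5, 8, 19]
After line 3 (pop(1) -> b = 5): lst = [2, 8, 19]
After line 4 (pop(0) -> c = 2): lst = [8, 19]

[8, 19]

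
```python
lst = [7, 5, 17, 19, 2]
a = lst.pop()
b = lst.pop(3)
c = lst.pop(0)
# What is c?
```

After line 1: lst = [7, 5, 17, 19, 2]
After line 2 (pop() -> a = 2): lst = [7, 5, 17, 19]
After line 3 (pop(3) -> b = 19): lst = [7, 5, 17]
After line 4 (pop(0) -> c = 7): lst = [5, 17]

7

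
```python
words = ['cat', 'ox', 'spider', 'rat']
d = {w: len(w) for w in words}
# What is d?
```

{'cat': 3, 'ox': 2, 'spider': 6, 'rat': 3}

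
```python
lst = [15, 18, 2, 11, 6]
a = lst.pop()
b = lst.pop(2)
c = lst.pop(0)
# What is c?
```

After line 1: lst = [15, 18, 2, 11, 6]
After line 2 (pop() -> a = 6): lst = [15, 18, 2, 11]
After line 3 (pop(2) -> b = 2): lst = [15, 18, 11]
After line 4 (pop(0) -> c = 15): lst = [18, 11]

15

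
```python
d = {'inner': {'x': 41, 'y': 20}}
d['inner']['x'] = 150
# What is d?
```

After line 1: d = {'inner': {'x': 41, 'y': 20}}
After line 2 (inner x overwritten): d = {'inner': {'x': 150, 'y': 20}}

{'inner': {'x': 150, 'y': 20}}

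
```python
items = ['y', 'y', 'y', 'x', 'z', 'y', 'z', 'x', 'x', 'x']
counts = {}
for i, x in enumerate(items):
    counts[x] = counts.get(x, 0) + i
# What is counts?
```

Initial: counts = {}, items = ['y', 'y', 'y', 'x', 'z', 'y', 'z', 'x', 'x', 'x']
i=0, x='y': counts = {'y': 0}
i=1, x='y': counts = {'y': 1}
i=2, x='y': counts = {'y': 3}
i=3, x='x': counts = {'y': 3, 'x': 3}
i=4, x='z': counts = {'y': 3, 'x': 3, 'z': 4}
i=5, x='y': counts = {'y': 8, 'x': 3, 'z': 4}
i=6, x='z': counts = {'y': 8, 'x': 3, 'z': 10}
i=7, x='x': counts = {'y': 8, 'x': 10, 'z': 10}
i=8, x='x': counts = {'y': 8, 'x': 18, 'z': 10}
i=9, x='x': counts = {'y': 8, 'x': 27, 'z': 10}

{'y': 8, 'x': 27, 'z': 10}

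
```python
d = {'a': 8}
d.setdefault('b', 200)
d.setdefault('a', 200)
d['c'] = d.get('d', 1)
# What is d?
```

After line 1: d = {'a': 8}
After line 2 (setdefault adds 'b'=200): d = {'a': 8, 'b': 200}
After line 3 (setdefault 'a' no-op, already exists): d = {'a': 8, 'b': 200}
After line 4 (get('d', 1) returns default since 'd' not in d): d = {'a': 8, 'b': 200, 'c': 1}

{'a': 8, 'b': 200, 'c': 1}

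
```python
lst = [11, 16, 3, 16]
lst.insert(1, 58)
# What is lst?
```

[11, 58, 16, 3, 16]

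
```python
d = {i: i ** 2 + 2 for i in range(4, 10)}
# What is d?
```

{4: 18, 5: 27, 6: 38, 7: 51, 8: 66, 9: 83}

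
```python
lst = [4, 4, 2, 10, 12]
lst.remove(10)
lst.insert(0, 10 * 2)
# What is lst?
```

After line 1: lst = [4, 4, 2, 10, 12]
After line 2 (remove first 10): lst = [4, 4, 2, 12]
After line 3 (insert 20 at index 0): lst = [20, 4, 4, 2, 12]

[20, 4, 4, 2, 12]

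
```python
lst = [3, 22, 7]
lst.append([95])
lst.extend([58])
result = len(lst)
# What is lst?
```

After line 1: lst = [3, 22, 7]
After line 2 (append adds [95] as single element): lst = [3, 22, 7, [95]]
After line 3 (extend unpacks [58], adds 58): lst = [3, 22, 7, [95], 58]
After line 4: result = len(lst) = 5

[3, 22, 7, [95], 58]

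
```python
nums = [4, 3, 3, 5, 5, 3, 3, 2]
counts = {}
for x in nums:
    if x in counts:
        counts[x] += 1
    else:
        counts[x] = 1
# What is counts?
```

Initial: counts = {}, nums = [4, 3, 3, 5, 5, 3, 3, 2]
See 4: counts = {4: 1}
See 3: counts = {4: 1, 3: 1}
See 3: counts = {4: 1, 3: 2}
See 5: counts = {4: 1, 3: 2, 5: 1}
See 5: counts = {4: 1, 3: 2, 5: 2}
See 3: counts = {4: 1, 3: 3, 5: 2}
See 3: counts = {4: 1, 3: 4, 5: 2}
See 2: counts = {4: 1, 3: 4, 5: 2, 2: 1}

{4: 1, 3: 4, 5: 2, 2: 1}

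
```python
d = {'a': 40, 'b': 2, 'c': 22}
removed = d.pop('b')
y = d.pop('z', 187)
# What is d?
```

After line 1: d = {'a': 40, 'b': 2, 'c': 22}
After line 2 (pop 'b' returns 2): d = {'a': 40, 'c': 22}, removed = 2
After line 3 (pop 'z' missing, returns default 187): d = {'a': 40, 'c': 22}, y = 187

{'a': 40, 'c': 22}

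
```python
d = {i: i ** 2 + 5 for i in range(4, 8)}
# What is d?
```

{4: 21, 5: 30, 6: 41, 7: 54}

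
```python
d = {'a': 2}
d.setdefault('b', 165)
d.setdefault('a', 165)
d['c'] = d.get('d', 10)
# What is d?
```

After line 1: d = {'a': 2}
After line 2 (setdefault adds 'b'=165): d = {'a': 2, 'b': 165}
After line 3 (setdefault 'a' no-op, already exists): d = {'a': 2, 'b': 165}
After line 4 (get('d', 10) returns default since 'd' not in d): d = {'a': 2, 'b': 165, 'c': 10}

{'a': 2, 'b': 165, 'c': 10}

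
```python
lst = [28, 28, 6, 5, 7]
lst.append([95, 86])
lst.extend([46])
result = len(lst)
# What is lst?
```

After line 1: lst = [28, 28, 6, 5, 7]
After line 2 (append adds [95, 86] as single element): lst = [28, 28, 6, 5, 7, [95, 86]]
After line 3 (extend unpacks [46], adds 46): lst = [28, 28, 6, 5, 7, [95, 86], 46]
After line 4: result = len(lst) = 7

[28, 28, 6, 5, 7, [95, 86], 46]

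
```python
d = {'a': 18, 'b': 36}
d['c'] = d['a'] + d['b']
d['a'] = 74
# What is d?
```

After line 1: d = {'a': 18, 'b': 36}
After line 2 (d['c'] = 18 + 36): d = {'a': 18, 'b': 36, 'c': 54}
After line 3: d = {'a': 74, 'b': 36, 'c': 54}

{'a': 74, 'b': 36, 'c': 54}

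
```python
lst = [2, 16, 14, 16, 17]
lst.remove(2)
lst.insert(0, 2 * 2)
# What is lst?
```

After line 1: lst = [2, 16, 14, 16, 17]
After line 2 (remove first 2): lst = [16, 14, 16, 17]
After line 3 (insert 4 at index 0): lst = [4, 16, 14, 16, 17]

[4, 16, 14, 16, 17]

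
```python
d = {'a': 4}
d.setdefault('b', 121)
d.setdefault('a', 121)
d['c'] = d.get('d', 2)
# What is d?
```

After line 1: d = {'a': 4}
After line 2 (setdefault adds 'b'=121): d = {'a': 4, 'b': 121}
After line 3 (setdefault 'a' no-op, already exists): d = {'a': 4, 'b': 121}
After line 4 (get('d', 2) returns default since 'd' not in d): d = {'a': 4, 'b': 121, 'c': 2}

{'a': 4, 'b': 121, 'c': 2}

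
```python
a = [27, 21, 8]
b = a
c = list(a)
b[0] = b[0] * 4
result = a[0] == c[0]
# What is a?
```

After line 1: a = [27, 21, 8]
After line 2 (b = a, alias): a = [27, 21, 8], b = [27, 21, 8]
After line 3 (c = list(a) is a copy, new object): c = [27, 21, 8]
After line 4 (b[0] = 27 * 4 = 108; mutates shared a/b): a = b = [108, 21, 8], c = [27, 21, 8]
After line 5 (a[0] = 108, c[0] = 27; result = False)

[108, 21, 8]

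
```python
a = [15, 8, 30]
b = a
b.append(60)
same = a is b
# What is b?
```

After line 1: a = [15, 8, 30]
After line 2 (b = a is an alias, same object): a = [15, 8, 30], b = [15, 8, 30]
After line 3 (b.append mutates the shared list): a = [15, 8, 30, 60], b = [15, 8, 30, 60]
After line 4 (same = a is b; same object -> True): same = True

[15, 8, 30, 60]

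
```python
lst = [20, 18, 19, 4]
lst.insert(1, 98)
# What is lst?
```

[20, 98, 18, 19, 4]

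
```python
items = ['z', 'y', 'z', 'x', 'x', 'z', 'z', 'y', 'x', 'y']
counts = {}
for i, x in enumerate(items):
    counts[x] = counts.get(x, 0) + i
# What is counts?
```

Initial: counts = {}, items = ['z', 'y', 'z', 'x', 'x', 'z', 'z', 'y', 'x', 'y']
i=0, x='z': counts = {'z': 0}
i=1, x='y': counts = {'z': 0, 'y': 1}
i=2, x='z': counts = {'z': 2, 'y': 1}
i=3, x='x': counts = {'z': 2, 'y': 1, 'x': 3}
i=4, x='x': counts = {'z': 2, 'y': 1, 'x': 7}
i=5, x='z': counts = {'z': 7, 'y': 1, 'x': 7}
i=6, x='z': counts = {'z': 13, 'y': 1, 'x': 7}
i=7, x='y': counts = {'z': 13, 'y': 8, 'x': 7}
i=8, x='x': counts = {'z': 13, 'y': 8, 'x': 15}
i=9, x='y': counts = {'z': 13, 'y': 17, 'x': 15}

{'z': 13, 'y': 17, 'x': 15}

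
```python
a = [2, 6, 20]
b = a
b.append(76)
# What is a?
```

After line 1: a = [2, 6, 20]
After line 2 (b = a is an alias, same object): a = [2, 6, 20], b = [2, 6, 20]
After line 3 (b.append mutates the shared list): a = [2, 6, 20, 76], b = [2, 6, 20, 76]

[2, 6, 20, 76]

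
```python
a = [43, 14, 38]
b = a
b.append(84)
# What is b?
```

After line 1: a = [43, 14, 38]
After line 2 (b = a is an alias, same object): a = [43, 14, 38], b = [43, 14, 38]
After line 3 (b.append mutates the shared list): a = [43, 14, 38, 84], b = [43, 14, 38, 84]

[43, 14, 38, 84]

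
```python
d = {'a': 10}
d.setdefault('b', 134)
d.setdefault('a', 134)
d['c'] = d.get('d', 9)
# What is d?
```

After line 1: d = {'a': 10}
After line 2 (setdefault adds 'b'=134): d = {'a': 10, 'b': 134}
After line 3 (setdefault 'a' no-op, already exists): d = {'a': 10, 'b': 134}
After line 4 (get('d', 9) returns default since 'd' not in d): d = {'a': 10, 'b': 134, 'c': 9}

{'a': 10, 'b': 134, 'c': 9}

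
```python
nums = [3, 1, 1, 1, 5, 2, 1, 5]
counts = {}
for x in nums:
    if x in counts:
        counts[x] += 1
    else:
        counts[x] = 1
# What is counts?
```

Initial: counts = {}, nums = [3, 1, 1, 1, 5, 2, 1, 5]
See 3: counts = {3: 1}
See 1: counts = {3: 1, 1: 1}
See 1: counts = {3: 1, 1: 2}
See 1: counts = {3: 1, 1: 3}
See 5: counts = {3: 1, 1: 3, 5: 1}
See 2: counts = {3: 1, 1: 3, 5: 1, 2: 1}
See 1: counts = {3: 1, 1: 4, 5: 1, 2: 1}
See 5: counts = {3: 1, 1: 4, 5: 2, 2: 1}

{3: 1, 1: 4, 5: 2, 2: 1}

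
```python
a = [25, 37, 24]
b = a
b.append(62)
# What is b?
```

After line 1: a = [25, 37, 24]
After line 2 (b = a is an alias, same object): a = [25, 37, 24], b = [25, 37, 24]
After line 3 (b.append mutates the shared list): a = [25, 37, 24, 62], b = [25, 37, 24, 62]

[25, 37, 24, 62]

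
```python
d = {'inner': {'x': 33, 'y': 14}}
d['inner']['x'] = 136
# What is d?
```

After line 1: d = {'inner': {'x': 33, 'y': 14}}
After line 2 (inner x overwritten): d = {'inner': {'x': 136, 'y': 14}}

{'inner': {'x': 136, 'y': 14}}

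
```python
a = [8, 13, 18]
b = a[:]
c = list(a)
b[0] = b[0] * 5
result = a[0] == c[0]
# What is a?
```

After line 1: a = [8, 13, 18]
After line 2 (b = a[:], copy): a = [8, 13, 18], b = [8, 13, 18]
After line 3 (c = list(a) is a copy, new object): c = [8, 13, 18]
After line 4 (b[0] = 8 * 5 = 40; only b mutates (copy)): a = [8, 13, 18], b = [40, 13, 18], c = [8, 13, 18]
After line 5 (a[0] = 8, c[0] = 8; result = True)

[8, 13, 18]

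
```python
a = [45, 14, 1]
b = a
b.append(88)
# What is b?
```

After line 1: a = [45, 14, 1]
After line 2 (b = a is an alias, same object): a = [45, 14, 1], b = [45, 14, 1]
After line 3 (b.append mutates the shared list): a = [45, 14, 1, 88], b = [45, 14, 1, 88]

[45, 14, 1, 88]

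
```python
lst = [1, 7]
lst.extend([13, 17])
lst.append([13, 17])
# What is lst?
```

After line 1: lst = [1, 7]
After line 2 (extend unpacks [13, 17]): lst = [1, 7, 13, 17]
After line 3 (append adds [13, 17] as single element): lst = [1, 7, 13, 17, [13, 17]]

[1, 7, 13, 17, [13, 17]]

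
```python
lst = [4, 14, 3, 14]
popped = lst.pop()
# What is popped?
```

14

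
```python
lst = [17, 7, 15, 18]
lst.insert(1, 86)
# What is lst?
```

[17, 86, 7, 15, 18]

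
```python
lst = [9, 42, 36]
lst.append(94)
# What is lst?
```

[9, 42, 36, 94]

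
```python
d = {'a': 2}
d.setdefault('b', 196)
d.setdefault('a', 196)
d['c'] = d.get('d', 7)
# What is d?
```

After line 1: d = {'a': 2}
After line 2 (setdefault adds 'b'=196): d = {'a': 2, 'b': 196}
After line 3 (setdefault 'a' no-op, already exists): d = {'a': 2, 'b': 196}
After line 4 (get('d', 7) returns default since 'd' not in d): d = {'a': 2, 'b': 196, 'c': 7}

{'a': 2, 'b': 196, 'c': 7}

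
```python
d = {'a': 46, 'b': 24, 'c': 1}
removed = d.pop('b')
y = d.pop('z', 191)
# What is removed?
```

After line 1: d = {'a': 46, 'b': 24, 'c': 1}
After line 2 (pop 'b' returns 24): d = {'a': 46, 'c': 1}, removed = 24
After line 3 (pop 'z' missing, returns default 191): d = {'a': 46, 'c': 1}, y = 191

24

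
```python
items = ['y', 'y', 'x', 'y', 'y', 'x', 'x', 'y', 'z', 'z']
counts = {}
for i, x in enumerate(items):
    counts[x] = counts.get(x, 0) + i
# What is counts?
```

Initial: counts = {}, items = ['y', 'y', 'x', 'y', 'y', 'x', 'x', 'y', 'z', 'z']
i=0, x='y': counts = {'y': 0}
i=1, x='y': counts = {'y': 1}
i=2, x='x': counts = {'y': 1, 'x': 2}
i=3, x='y': counts = {'y': 4, 'x': 2}
i=4, x='y': counts = {'y': 8, 'x': 2}
i=5, x='x': counts = {'y': 8, 'x': 7}
i=6, x='x': counts = {'y': 8, 'x': 13}
i=7, x='y': counts = {'y': 15, 'x': 13}
i=8, x='z': counts = {'y': 15, 'x': 13, 'z': 8}
i=9, x='z': counts = {'y': 15, 'x': 13, 'z': 17}

{'y': 15, 'x': 13, 'z': 17}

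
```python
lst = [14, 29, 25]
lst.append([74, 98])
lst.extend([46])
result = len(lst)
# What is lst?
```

After line 1: lst = [14, 29, 25]
After line 2 (append adds [74, 98] as single element): lst = [14, 29, 25, [74, 98]]
After line 3 (extend unpacks [46], adds 46): lst = [14, 29, 25, [74, 98], 46]
After line 4: result = len(lst) = 5

[14, 29, 25, [74, 98], 46]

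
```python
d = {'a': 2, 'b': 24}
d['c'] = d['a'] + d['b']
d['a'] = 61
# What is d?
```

After line 1: d = {'a': 2, 'b': 24}
After line 2 (d['c'] = 2 + 24): d = {'a': 2, 'b': 24, 'c': 26}
After line 3: d = {'a': 61, 'b': 24, 'c': 26}

{'a': 61, 'b': 24, 'c': 26}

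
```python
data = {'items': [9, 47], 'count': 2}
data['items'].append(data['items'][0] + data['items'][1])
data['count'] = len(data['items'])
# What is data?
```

After line 1: data = {'items': [9, 47], 'count': 2}
After line 2 (append 9 + 47 = 56): data = {'items': [9, 47, 56], 'count': 2}
After line 3 (count = len(items) = 3): data = {'items': [9, 47, 56], 'count': 3}

{'items': [9, 47, 56], 'count': 3}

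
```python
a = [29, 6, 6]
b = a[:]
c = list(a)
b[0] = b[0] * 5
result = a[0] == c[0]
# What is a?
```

After line 1: a = [29, 6, 6]
After line 2 (b = a[:], copy): a = [29, 6, 6], b = [29, 6, 6]
After line 3 (c = list(a) is a copy, new object): c = [29, 6, 6]
After line 4 (b[0] = 29 * 5 = 145; only b mutates (copy)): a = [29, 6, 6], b = [145, 6, 6], c = [29, 6, 6]
After line 5 (a[0] = 29, c[0] = 29; result = True)

[29, 6, 6]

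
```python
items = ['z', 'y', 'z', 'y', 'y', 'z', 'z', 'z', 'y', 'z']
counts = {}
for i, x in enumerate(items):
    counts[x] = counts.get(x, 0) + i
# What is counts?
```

Initial: counts = {}, items = ['z', 'y', 'z', 'y', 'y', 'z', 'z', 'z', 'y', 'z']
i=0, x='z': counts = {'z': 0}
i=1, x='y': counts = {'z': 0, 'y': 1}
i=2, x='z': counts = {'z': 2, 'y': 1}
i=3, x='y': counts = {'z': 2, 'y': 4}
i=4, x='y': counts = {'z': 2, 'y': 8}
i=5, x='z': counts = {'z': 7, 'y': 8}
i=6, x='z': counts = {'z': 13, 'y': 8}
i=7, x='z': counts = {'z': 20, 'y': 8}
i=8, x='y': counts = {'z': 20, 'y': 16}
i=9, x='z': counts = {'z': 29, 'y': 16}

{'z': 29, 'y': 16}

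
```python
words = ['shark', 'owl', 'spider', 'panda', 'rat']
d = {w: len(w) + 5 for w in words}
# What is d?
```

{'shark': 10, 'owl': 8, 'spider': 11, 'panda': 10, 'rat': 8}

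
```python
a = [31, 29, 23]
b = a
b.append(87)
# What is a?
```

After line 1: a = [31, 29, 23]
After line 2 (b = a is an alias, same object): a = [31, 29, 23], b = [31, 29, 23]
After line 3 (b.append mutates the shared list): a = [31, 29, 23, 87], b = [31, 29, 23, 87]

[31, 29, 23, 87]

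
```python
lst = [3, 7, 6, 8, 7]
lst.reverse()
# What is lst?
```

[7, 8, 6, 7, 3]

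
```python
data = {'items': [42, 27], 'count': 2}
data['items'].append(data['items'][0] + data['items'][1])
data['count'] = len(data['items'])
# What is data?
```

After line 1: data = {'items': [42, 27], 'count': 2}
After line 2 (append 42 + 27 = 69): data = {'items': [42, 27, 69], 'count': 2}
After line 3 (count = len(items) = 3): data = {'items': [42, 27, 69], 'count': 3}

{'items': [42, 27, 69], 'count': 3}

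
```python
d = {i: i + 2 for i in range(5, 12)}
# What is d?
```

{5: 7, 6: 8, 7: 9, 8: 10, 9: 11, 10: 12, 11: 13}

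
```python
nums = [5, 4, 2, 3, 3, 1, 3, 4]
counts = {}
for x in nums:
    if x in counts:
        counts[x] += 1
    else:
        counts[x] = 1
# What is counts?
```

Initial: counts = {}, nums = [5, 4, 2, 3, 3, 1, 3, 4]
See 5: counts = {5: 1}
See 4: counts = {5: 1, 4: 1}
See 2: counts = {5: 1, 4: 1, 2: 1}
See 3: counts = {5: 1, 4: 1, 2: 1, 3: 1}
See 3: counts = {5: 1, 4: 1, 2: 1, 3: 2}
See 1: counts = {5: 1, 4: 1, 2: 1, 3: 2, 1: 1}
See 3: counts = {5: 1, 4: 1, 2: 1, 3: 3, 1: 1}
See 4: counts = {5: 1, 4: 2, 2: 1, 3: 3, 1: 1}

{5: 1, 4: 2, 2: 1, 3: 3, 1: 1}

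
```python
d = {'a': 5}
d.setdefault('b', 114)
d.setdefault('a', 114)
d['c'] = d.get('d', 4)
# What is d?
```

After line 1: d = {'a': 5}
After line 2 (setdefault adds 'b'=114): d = {'a': 5, 'b': 114}
After line 3 (setdefault 'a' no-op, already exists): d = {'a': 5, 'b': 114}
After line 4 (get('d', 4) returns default since 'd' not in d): d = {'a': 5, 'b': 114, 'c': 4}

{'a': 5, 'b': 114, 'c': 4}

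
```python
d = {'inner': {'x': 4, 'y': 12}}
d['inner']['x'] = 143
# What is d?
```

After line 1: d = {'inner': {'x': 4, 'y': 12}}
After line 2 (inner x overwritten): d = {'inner': {'x': 143, 'y': 12}}

{'inner': {'x': 143, 'y': 12}}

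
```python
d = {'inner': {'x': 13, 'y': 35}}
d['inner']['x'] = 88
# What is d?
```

After line 1: d = {'inner': {'x': 13, 'y': 35}}
After line 2 (inner x overwritten): d = {'inner': {'x': 88, 'y': 35}}

{'inner': {'x': 88, 'y': 35}}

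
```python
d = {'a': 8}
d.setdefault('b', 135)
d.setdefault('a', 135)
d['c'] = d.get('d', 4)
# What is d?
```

After line 1: d = {'a': 8}
After line 2 (setdefault adds 'b'=135): d = {'a': 8, 'b': 135}
After line 3 (setdefault 'a' no-op, already exists): d = {'a': 8, 'b': 135}
After line 4 (get('d', 4) returns default since 'd' not in d): d = {'a': 8, 'b': 135, 'c': 4}

{'a': 8, 'b': 135, 'c': 4}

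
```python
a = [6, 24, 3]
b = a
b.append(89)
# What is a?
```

After line 1: a = [6, 24, 3]
After line 2 (b = a is an alias, same object): a = [6, 24, 3], b = [6, 24, 3]
After line 3 (b.append mutates the shared list): a = [6, 24, 3, 89], b = [6, 24, 3, 89]

[6, 24, 3, 89]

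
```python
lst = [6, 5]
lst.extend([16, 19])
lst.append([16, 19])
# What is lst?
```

After line 1: lst = [6, 5]
After line 2 (extend unpacks [16, 19]): lst = [6, 5, 16, 19]
After line 3 (append adds [16, 19] as single element): lst = [6, 5, 16, 19, [16, 19]]

[6, 5, 16, 19, [16, 19]]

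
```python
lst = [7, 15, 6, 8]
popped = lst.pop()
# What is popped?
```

8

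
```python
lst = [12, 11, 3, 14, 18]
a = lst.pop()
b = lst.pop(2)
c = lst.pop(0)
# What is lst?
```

After line 1: lst = [12, 11, 3, 14, 18]
After line 2 (pop() -> a = 18): lst = [12, 11, 3, 14]
After line 3 (pop(2) -> b = 3): lst = [12, 11, 14]
After line 4 (pop(0) -> c = 12): lst = [11, 14]

[11, 14]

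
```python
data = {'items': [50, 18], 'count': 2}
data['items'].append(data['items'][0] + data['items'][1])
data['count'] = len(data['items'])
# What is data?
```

After line 1: data = {'items': [50, 18], 'count': 2}
After line 2 (append 50 + 18 = 68): data = {'items': [50, 18, 68], 'count': 2}
After line 3 (count = len(items) = 3): data = {'items': [50, 18, 68], 'count': 3}

{'items': [50, 18, 68], 'count': 3}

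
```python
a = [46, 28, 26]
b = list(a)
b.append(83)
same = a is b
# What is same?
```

After line 1: a = [46, 28, 26]
After line 2 (b = list(a) is a shallow copy, new object): a = [46, 28, 26], b = [46, 28, 26]
After line 3 (append only mutates b): a = [46, 28, 26], b = [46, 28, 26, 83]
After line 4 (same = a is b; different objects -> False): same = False

False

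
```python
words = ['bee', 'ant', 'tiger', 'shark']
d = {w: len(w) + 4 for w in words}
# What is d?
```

{'bee': 7, 'ant': 7, 'tiger': 9, 'shark': 9}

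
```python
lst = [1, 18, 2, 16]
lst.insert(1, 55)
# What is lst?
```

[1, 55, 18, 2, 16]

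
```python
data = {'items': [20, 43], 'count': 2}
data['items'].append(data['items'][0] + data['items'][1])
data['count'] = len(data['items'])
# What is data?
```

After line 1: data = {'items': [20, 43], 'count': 2}
After line 2 (append 20 + 43 = 63): data = {'items': [20, 43, 63], 'count': 2}
After line 3 (count = len(items) = 3): data = {'items': [20, 43, 63], 'count': 3}

{'items': [20, 43, 63], 'count': 3}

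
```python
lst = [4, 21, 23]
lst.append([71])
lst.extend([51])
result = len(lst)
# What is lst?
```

After line 1: lst = [4, 21, 23]
After line 2 (append adds [71] as single element): lst = [4, 21, 23, [71]]
After line 3 (extend unpacks [51], adds 51): lst = [4, 21, 23, [71], 51]
After line 4: result = len(lst) = 5

[4, 21, 23, [71], 51]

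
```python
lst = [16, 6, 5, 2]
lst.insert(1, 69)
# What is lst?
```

[16, 69, 6, 5, 2]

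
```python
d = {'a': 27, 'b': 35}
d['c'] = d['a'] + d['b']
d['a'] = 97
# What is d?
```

After line 1: d = {'a': 27, 'b': 35}
After line 2 (d['c'] = 27 + 35): d = {'a': 27, 'b': 35, 'c': 62}
After line 3: d = {'a': 97, 'b': 35, 'c': 62}

{'a': 97, 'b': 35, 'c': 62}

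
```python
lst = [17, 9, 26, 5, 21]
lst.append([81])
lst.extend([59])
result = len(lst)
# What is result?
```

After line 1: lst = [17, 9, 26, 5, 21]
After line 2 (append adds [81] as single element): lst = [17, 9, 26, 5, 21, [81]]
After line 3 (extend unpacks [59], adds 59): lst = [17, 9, 26, 5, 21, [81], 59]
After line 4: result = len(lst) = 7

7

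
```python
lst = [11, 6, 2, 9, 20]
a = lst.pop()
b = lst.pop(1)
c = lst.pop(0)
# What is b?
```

After line 1: lst = [11, 6, 2, 9, 20]
After line 2 (pop() -> a = 20): lst = [11, 6, 2, 9]
After line 3 (pop(1) -> b = 6): lst = [11, 2, 9]
After line 4 (pop(0) -> c = 11): lst = [2, 9]

6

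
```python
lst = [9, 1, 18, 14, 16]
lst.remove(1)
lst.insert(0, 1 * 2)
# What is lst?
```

After line 1: lst = [9, 1, 18, 14, 16]
After line 2 (remove first 1): lst = [9, 18, 14, 16]
After line 3 (insert 2 at index 0): lst = [2, 9, 18, 14, 16]

[2, 9, 18, 14, 16]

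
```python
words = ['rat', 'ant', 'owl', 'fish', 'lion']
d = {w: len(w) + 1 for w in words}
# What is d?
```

{'rat': 4, 'ant': 4, 'owl': 4, 'fish': 5, 'lion': 5}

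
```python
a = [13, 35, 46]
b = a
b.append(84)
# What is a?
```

After line 1: a = [13, 35, 46]
After line 2 (b = a is an alias, same object): a = [13, 35, 46], b = [13, 35, 46]
After line 3 (b.append mutates the shared list): a = [13, 35, 46, 84], b = [13, 35, 46, 84]

[13, 35, 46, 84]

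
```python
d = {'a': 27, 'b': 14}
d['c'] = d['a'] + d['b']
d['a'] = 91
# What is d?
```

After line 1: d = {'a': 27, 'b': 14}
After line 2 (d['c'] = 27 + 14): d = {'a': 27, 'b': 14, 'c': 41}
After line 3: d = {'a': 91, 'b': 14, 'c': 41}

{'a': 91, 'b': 14, 'c': 41}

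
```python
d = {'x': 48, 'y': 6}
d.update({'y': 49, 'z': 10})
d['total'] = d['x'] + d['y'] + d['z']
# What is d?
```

After line 1: d = {'x': 48, 'y': 6}
After line 2 (y overwritten, z added): d = {'x': 48, 'y': 49, 'z': 10}
After line 3 (total = 48 + 49 + 10 = 107): d = {'x': 48, 'y': 49, 'z': 10, 'total': 107}

{'x': 48, 'y': 49, 'z': 10, 'total': 107}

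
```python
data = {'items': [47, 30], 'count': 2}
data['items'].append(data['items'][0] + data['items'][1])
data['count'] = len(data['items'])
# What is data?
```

After line 1: data = {'items': [47, 30], 'count': 2}
After line 2 (append 47 + 30 = 77): data = {'items': [47, 30, 77], 'count': 2}
After line 3 (count = len(items) = 3): data = {'items': [47, 30, 77], 'count': 3}

{'items': [47, 30, 77], 'count': 3}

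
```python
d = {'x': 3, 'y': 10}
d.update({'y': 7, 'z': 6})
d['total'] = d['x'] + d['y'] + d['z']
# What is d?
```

After line 1: d = {'x': 3, 'y': 10}
After line 2 (y overwritten, z added): d = {'x': 3, 'y': 7, 'z': 6}
After line 3 (total = 3 + 7 + 6 = 16): d = {'x': 3, 'y': 7, 'z': 6, 'total': 16}

{'x': 3, 'y': 7, 'z': 6, 'total': 16}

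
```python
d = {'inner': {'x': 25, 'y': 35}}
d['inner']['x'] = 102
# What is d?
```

After line 1: d = {'inner': {'x': 25, 'y': 35}}
After line 2 (inner x overwritten): d = {'inner': {'x': 102, 'y': 35}}

{'inner': {'x': 102, 'y': 35}}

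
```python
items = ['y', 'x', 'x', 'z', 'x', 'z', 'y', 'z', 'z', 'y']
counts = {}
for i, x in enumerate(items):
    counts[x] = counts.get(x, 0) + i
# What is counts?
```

Initial: counts = {}, items = ['y', 'x', 'x', 'z', 'x', 'z', 'y', 'z', 'z', 'y']
i=0, x='y': counts = {'y': 0}
i=1, x='x': counts = {'y': 0, 'x': 1}
i=2, x='x': counts = {'y': 0, 'x': 3}
i=3, x='z': counts = {'y': 0, 'x': 3, 'z': 3}
i=4, x='x': counts = {'y': 0, 'x': 7, 'z': 3}
i=5, x='z': counts = {'y': 0, 'x': 7, 'z': 8}
i=6, x='y': counts = {'y': 6, 'x': 7, 'z': 8}
i=7, x='z': counts = {'y': 6, 'x': 7, 'z': 15}
i=8, x='z': counts = {'y': 6, 'x': 7, 'z': 23}
i=9, x='y': counts = {'y': 15, 'x': 7, 'z': 23}

{'y': 15, 'x': 7, 'z': 23}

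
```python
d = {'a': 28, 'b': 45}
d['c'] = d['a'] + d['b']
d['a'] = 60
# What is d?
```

After line 1: d = {'a': 28, 'b': 45}
After line 2 (d['c'] = 28 + 45): d = {'a': 28, 'b': 45, 'c': 73}
After line 3: d = {'a': 60, 'b': 45, 'c': 73}

{'a': 60, 'b': 45, 'c': 73}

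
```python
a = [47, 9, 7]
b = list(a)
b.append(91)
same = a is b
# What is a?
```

After line 1: a = [47, 9, 7]
After line 2 (b = list(a) is a shallow copy, new object): a = [47, 9, 7], b = [47, 9, 7]
After line 3 (append only mutates b): a = [47, 9, 7], b = [47, 9, 7, 91]
After line 4 (same = a is b; different objects -> False): same = False

[47, 9, 7]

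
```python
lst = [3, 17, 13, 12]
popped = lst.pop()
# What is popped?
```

12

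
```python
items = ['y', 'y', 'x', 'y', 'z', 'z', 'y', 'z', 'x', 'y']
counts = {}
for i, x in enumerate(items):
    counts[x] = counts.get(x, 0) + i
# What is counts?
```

Initial: counts = {}, items = ['y', 'y', 'x', 'y', 'z', 'z', 'y', 'z', 'x', 'y']
i=0, x='y': counts = {'y': 0}
i=1, x='y': counts = {'y': 1}
i=2, x='x': counts = {'y': 1, 'x': 2}
i=3, x='y': counts = {'y': 4, 'x': 2}
i=4, x='z': counts = {'y': 4, 'x': 2, 'z': 4}
i=5, x='z': counts = {'y': 4, 'x': 2, 'z': 9}
i=6, x='y': counts = {'y': 10, 'x': 2, 'z': 9}
i=7, x='z': counts = {'y': 10, 'x': 2, 'z': 16}
i=8, x='x': counts = {'y': 10, 'x': 10, 'z': 16}
i=9, x='y': counts = {'y': 19, 'x': 10, 'z': 16}

{'y': 19, 'x': 10, 'z': 16}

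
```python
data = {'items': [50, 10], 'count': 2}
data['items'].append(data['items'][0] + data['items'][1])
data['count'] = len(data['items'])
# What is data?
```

After line 1: data = {'items': [50, 10], 'count': 2}
After line 2 (append 50 + 10 = 60): data = {'items': [50, 10, 60], 'count': 2}
After line 3 (count = len(items) = 3): data = {'items': [50, 10, 60], 'count': 3}

{'items': [50, 10, 60], 'count': 3}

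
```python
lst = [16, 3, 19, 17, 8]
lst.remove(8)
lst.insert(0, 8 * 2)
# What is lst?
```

After line 1: lst = [16, 3, 19, 17, 8]
After line 2 (remove first 8): lst = [16, 3, 19, 17]
After line 3 (insert 16 at index 0): lst = [16, 16, 3, 19, 17]

[16, 16, 3, 19, 17]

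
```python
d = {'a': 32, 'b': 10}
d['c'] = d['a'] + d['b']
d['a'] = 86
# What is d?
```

After line 1: d = {'a': 32, 'b': 10}
After line 2 (d['c'] = 32 + 10): d = {'a': 32, 'b': 10, 'c': 42}
After line 3: d = {'a': 86, 'b': 10, 'c': 42}

{'a': 86, 'b': 10, 'c': 42}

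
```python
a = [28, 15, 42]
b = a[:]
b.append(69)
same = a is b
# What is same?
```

After line 1: a = [28, 15, 42]
After line 2 (b = a[:] is a shallow copy, new object): a = [28, 15, 42], b = [28, 15, 42]
After line 3 (append only mutates b): a = [28, 15, 42], b = [28, 15, 42, 69]
After line 4 (same = a is b; different objects -> False): same = False

False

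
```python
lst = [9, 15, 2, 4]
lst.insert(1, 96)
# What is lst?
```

[9, 96, 15, 2, 4]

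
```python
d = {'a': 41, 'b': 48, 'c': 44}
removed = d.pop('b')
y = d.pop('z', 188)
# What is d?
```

After line 1: d = {'a': 41, 'b': 48, 'c': 44}
After line 2 (pop 'b' returns 48): d = {'a': 41, 'c': 44}, removed = 48
After line 3 (pop 'z' missing, returns default 188): d = {'a': 41, 'c': 44}, y = 188

{'a': 41, 'c': 44}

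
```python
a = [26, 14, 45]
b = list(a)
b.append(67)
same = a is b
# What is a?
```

After line 1: a = [26, 14, 45]
After line 2 (b = list(a) is a shallow copy, new object): a = [26, 14, 45], b = [26, 14, 45]
After line 3 (append only mutates b): a = [26, 14, 45], b = [26, 14, 45, 67]
After line 4 (same = a is b; different objects -> False): same = False

[26, 14, 45]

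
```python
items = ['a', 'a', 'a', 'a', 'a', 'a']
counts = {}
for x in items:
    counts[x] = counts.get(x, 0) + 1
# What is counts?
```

Initial: counts = {}, items = ['a', 'a', 'a', 'a', 'a', 'a']
See 'a': counts = {'a': 1}
See 'a': counts = {'a': 2}
See 'a': counts = {'a': 3}
See 'a': counts = {'a': 4}
See 'a': counts = {'a': 5}
See 'a': counts = {'a': 6}

{'a': 6}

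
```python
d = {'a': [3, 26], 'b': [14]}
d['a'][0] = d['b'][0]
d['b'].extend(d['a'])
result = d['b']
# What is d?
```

After line 1: d = {'a': [3, 26], 'b': [14]}
After line 2 (a[0] = b[0] = 14): d = {'a': [14, 26], 'b': [14]}
After line 3 (b.extend(a) appends [14, 26]): d = {'a': [14, 26], 'b': [14, 14, 26]}
After line 4: result = d['b'] = [14, 14, 26]

{'a': [14, 26], 'b': [14, 14, 26]}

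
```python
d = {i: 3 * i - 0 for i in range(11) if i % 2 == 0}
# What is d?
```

{0: 0, 2: 6, 4: 12, 6: 18, 8: 24, 10: 30}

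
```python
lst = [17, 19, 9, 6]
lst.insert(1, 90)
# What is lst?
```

[17, 90, 19, 9, 6]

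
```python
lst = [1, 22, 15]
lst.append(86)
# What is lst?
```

[1, 22, 15, 86]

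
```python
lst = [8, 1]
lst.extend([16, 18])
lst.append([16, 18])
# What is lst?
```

After line 1: lst = [8, 1]
After line 2 (extend unpacks [16, 18]): lst = [8, 1, 16, 18]
After line 3 (append adds [16, 18] as single element): lst = [8, 1, 16, 18, [16, 18]]

[8, 1, 16, 18, [16, 18]]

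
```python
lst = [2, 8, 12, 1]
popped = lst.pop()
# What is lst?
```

[2, 8, 12]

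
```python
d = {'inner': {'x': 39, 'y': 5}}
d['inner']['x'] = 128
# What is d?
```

After line 1: d = {'inner': {'x': 39, 'y': 5}}
After line 2 (inner x overwritten): d = {'inner': {'x': 128, 'y': 5}}

{'inner': {'x': 128, 'y': 5}}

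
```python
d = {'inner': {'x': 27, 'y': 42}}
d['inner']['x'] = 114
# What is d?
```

After line 1: d = {'inner': {'x': 27, 'y': 42}}
After line 2 (inner x overwritten): d = {'inner': {'x': 114, 'y': 42}}

{'inner': {'x': 114, 'y': 42}}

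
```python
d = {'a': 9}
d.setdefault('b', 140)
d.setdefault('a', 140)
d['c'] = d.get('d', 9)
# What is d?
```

After line 1: d = {'a': 9}
After line 2 (setdefault adds 'b'=140): d = {'a': 9, 'b': 140}
After line 3 (setdefault 'a' no-op, already exists): d = {'a': 9, 'b': 140}
After line 4 (get('d', 9) returns default since 'd' not in d): d = {'a': 9, 'b': 140, 'c': 9}

{'a': 9, 'b': 140, 'c': 9}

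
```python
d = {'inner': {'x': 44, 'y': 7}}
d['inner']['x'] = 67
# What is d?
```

After line 1: d = {'inner': {'x': 44, 'y': 7}}
After line 2 (inner x overwritten): d = {'inner': {'x': 67, 'y': 7}}

{'inner': {'x': 67, 'y': 7}}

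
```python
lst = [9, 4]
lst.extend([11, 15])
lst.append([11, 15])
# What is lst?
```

After line 1: lst = [9, 4]
After line 2 (extend unpacks [11, 15]): lst = [9, 4, 11, 15]
After line 3 (append adds [11, 15] as single element): lst = [9, 4, 11, 15, [11, 15]]

[9, 4, 11, 15, [11, 15]]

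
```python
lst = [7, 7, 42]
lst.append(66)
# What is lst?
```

[7, 7, 42, 66]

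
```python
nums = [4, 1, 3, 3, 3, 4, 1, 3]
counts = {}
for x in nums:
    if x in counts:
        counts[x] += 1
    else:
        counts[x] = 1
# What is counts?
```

Initial: counts = {}, nums = [4, 1, 3, 3, 3, 4, 1, 3]
See 4: counts = {4: 1}
See 1: counts = {4: 1, 1: 1}
See 3: counts = {4: 1, 1: 1, 3: 1}
See 3: counts = {4: 1, 1: 1, 3: 2}
See 3: counts = {4: 1, 1: 1, 3: 3}
See 4: counts = {4: 2, 1: 1, 3: 3}
See 1: counts = {4: 2, 1: 2, 3: 3}
See 3: counts = {4: 2, 1: 2, 3: 4}

{4: 2, 1: 2, 3: 4}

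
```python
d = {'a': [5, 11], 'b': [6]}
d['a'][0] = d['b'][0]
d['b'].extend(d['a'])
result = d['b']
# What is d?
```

After line 1: d = {'a': [5, 11], 'b': [6]}
After line 2 (a[0] = b[0] = 6): d = {'a': [6, 11], 'b': [6]}
After line 3 (b.extend(a) appends [6, 11]): d = {'a': [6, 11], 'b': [6, 6, 11]}
After line 4: result = d['b'] = [6, 6, 11]

{'a': [6, 11], 'b': [6, 6, 11]}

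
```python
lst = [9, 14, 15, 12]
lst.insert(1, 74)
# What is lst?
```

[9, 74, 14, 15, 12]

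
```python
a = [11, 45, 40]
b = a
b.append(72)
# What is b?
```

After line 1: a = [11, 45, 40]
After line 2 (b = a is an alias, same object): a = [11, 45, 40], b = [11, 45, 40]
After line 3 (b.append mutates the shared list): a = [11, 45, 40, 72], b = [11, 45, 40, 72]

[11, 45, 40, 72]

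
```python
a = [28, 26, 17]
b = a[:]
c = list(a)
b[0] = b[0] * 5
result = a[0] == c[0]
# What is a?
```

After line 1: a = [28, 26, 17]
After line 2 (b = a[:], copy): a = [28, 26, 17], b = [28, 26, 17]
After line 3 (c = list(a) is a copy, new object): c = [28, 26, 17]
After line 4 (b[0] = 28 * 5 = 140; only b mutates (copy)): a = [28, 26, 17], b = [140, 26, 17], c = [28, 26, 17]
After line 5 (a[0] = 28, c[0] = 28; result = True)

[28, 26, 17]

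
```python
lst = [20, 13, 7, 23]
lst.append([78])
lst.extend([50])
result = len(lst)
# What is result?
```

After line 1: lst = [20, 13, 7, 23]
After line 2 (append adds [78] as single element): lst = [20, 13, 7, 23, [78]]
After line 3 (extend unpacks [50], adds 50): lst = [20, 13, 7, 23, [78], 50]
After line 4: result = len(lst) = 6

6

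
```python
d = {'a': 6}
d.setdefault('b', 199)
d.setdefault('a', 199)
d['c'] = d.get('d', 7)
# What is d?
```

After line 1: d = {'a': 6}
After line 2 (setdefault adds 'b'=199): d = {'a': 6, 'b': 199}
After line 3 (setdefault 'a' no-op, already exists): d = {'a': 6, 'b': 199}
After line 4 (get('d', 7) returns default since 'd' not in d): d = {'a': 6, 'b': 199, 'c': 7}

{'a': 6, 'b': 199, 'c': 7}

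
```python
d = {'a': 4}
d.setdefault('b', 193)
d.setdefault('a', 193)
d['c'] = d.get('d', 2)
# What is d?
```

After line 1: d = {'a': 4}
After line 2 (setdefault adds 'b'=193): d = {'a': 4, 'b': 193}
After line 3 (setdefault 'a' no-op, already exists): d = {'a': 4, 'b': 193}
After line 4 (get('d', 2) returns default since 'd' not in d): d = {'a': 4, 'b': 193, 'c': 2}

{'a': 4, 'b': 193, 'c': 2}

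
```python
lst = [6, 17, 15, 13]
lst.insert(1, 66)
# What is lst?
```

[6, 66, 17, 15, 13]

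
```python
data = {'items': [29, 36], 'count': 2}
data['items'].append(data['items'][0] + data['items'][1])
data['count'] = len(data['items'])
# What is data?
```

After line 1: data = {'items': [29, 36], 'count': 2}
After line 2 (append 29 + 36 = 65): data = {'items': [29, 36, 65], 'count': 2}
After line 3 (count = len(items) = 3): data = {'items': [29, 36, 65], 'count': 3}

{'items': [29, 36, 65], 'count': 3}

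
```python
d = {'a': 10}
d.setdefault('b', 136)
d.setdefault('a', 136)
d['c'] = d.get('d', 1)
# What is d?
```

After line 1: d = {'a': 10}
After line 2 (setdefault adds 'b'=136): d = {'a': 10, 'b': 136}
After line 3 (setdefault 'a' no-op, already exists): d = {'a': 10, 'b': 136}
After line 4 (get('d', 1) returns default since 'd' not in d): d = {'a': 10, 'b': 136, 'c': 1}

{'a': 10, 'b': 136, 'c': 1}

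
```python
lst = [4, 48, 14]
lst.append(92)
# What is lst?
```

[4, 48, 14, 92]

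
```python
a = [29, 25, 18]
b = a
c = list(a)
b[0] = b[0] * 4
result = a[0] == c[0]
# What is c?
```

After line 1: a = [29, 25, 18]
After line 2 (b = a, alias): a = [29, 25, 18], b = [29, 25, 18]
After line 3 (c = list(a) is a copy, new object): c = [29, 25, 18]
After line 4 (b[0] = 29 * 4 = 116; mutates shared a/b): a = b = [116, 25, 18], c = [29, 25, 18]
After line 5 (a[0] = 116, c[0] = 29; result = False)

[29, 25, 18]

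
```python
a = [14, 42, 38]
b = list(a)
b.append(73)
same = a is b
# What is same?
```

After line 1: a = [14, 42, 38]
After line 2 (b = list(a) is a shallow copy, new object): a = [14, 42, 38], b = [14, 42, 38]
After line 3 (append only mutates b): a = [14, 42, 38], b = [14, 42, 38, 73]
After line 4 (same = a is b; different objects -> False): same = False

False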